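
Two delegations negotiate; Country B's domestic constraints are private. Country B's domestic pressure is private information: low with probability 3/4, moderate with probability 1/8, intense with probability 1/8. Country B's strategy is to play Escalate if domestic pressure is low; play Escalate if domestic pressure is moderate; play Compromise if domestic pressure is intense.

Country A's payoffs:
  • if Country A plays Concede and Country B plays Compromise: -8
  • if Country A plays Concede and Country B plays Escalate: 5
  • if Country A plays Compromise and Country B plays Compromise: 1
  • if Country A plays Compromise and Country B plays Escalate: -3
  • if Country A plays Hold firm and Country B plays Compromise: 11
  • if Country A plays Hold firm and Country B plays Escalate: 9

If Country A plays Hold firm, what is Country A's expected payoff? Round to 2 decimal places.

E[Hold firm] = 3/4·9 + 1/8·9 + 1/8·11 = 27/4 + 9/8 + 11/8 = 37/4

9.25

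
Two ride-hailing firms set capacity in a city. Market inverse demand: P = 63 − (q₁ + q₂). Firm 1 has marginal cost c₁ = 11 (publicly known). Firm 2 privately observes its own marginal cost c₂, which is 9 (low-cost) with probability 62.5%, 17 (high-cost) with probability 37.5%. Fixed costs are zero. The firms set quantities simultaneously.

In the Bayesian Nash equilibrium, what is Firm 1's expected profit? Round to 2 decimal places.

312.11

Type-c best response for Firm 2: q₂(c) = (63 − c)/2 − q₁/2.
Firm 1 maximizes expected profit; its first-order condition is 63 − 2q₁ − E[q₂] − 11 = 0.
Substituting E[q₂] and solving: E[c₂] = 12, so q₁ = (63 − 2·11 + 12)/3 = 17.6667.
E[P] = 63 − (q₁ + E[q₂]) = 28.6667; Firm 1's expected profit = (E[P] − 11)·q₁ = (28.6667 − 11)·17.6667 = 312.111.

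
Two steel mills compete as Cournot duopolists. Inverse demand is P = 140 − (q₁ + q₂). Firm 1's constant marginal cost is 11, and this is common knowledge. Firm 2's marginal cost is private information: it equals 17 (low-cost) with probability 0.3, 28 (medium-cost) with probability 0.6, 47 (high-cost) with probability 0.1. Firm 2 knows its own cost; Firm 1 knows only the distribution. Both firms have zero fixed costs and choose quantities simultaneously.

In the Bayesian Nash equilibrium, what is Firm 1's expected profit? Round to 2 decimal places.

2323.24

Type-c best response for Firm 2: q₂(c) = (140 − c)/2 − q₁/2.
Firm 1 maximizes expected profit; its first-order condition is 140 − 2q₁ − E[q₂] − 11 = 0.
Substituting E[q₂] and solving: E[c₂] = 26.6, so q₁ = (140 − 2·11 + 26.6)/3 = 48.2.
E[P] = 140 − (q₁ + E[q₂]) = 59.2; Firm 1's expected profit = (E[P] − 11)·q₁ = (59.2 − 11)·48.2 = 2323.24.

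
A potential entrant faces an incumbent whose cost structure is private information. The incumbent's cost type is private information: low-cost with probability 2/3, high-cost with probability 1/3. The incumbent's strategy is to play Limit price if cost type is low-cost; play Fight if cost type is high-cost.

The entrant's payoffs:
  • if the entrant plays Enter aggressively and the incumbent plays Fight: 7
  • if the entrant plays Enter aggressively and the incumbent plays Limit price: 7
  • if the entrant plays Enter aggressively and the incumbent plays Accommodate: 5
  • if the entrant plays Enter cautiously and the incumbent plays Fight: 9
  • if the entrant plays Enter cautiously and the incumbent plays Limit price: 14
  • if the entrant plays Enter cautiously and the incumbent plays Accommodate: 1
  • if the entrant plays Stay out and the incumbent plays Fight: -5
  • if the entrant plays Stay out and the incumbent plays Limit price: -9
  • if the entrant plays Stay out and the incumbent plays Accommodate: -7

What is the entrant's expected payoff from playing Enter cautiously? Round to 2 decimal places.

12.33

E[Enter cautiously] = 2/3·14 + 1/3·9 = 28/3 + 3 = 37/3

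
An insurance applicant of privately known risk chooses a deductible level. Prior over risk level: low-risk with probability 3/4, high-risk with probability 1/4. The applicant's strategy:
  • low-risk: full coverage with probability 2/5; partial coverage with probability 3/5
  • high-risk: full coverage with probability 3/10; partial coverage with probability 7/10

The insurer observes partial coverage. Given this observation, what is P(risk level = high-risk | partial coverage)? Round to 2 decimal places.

P(partial coverage) = (3/4)·(3/5) + (1/4)·(7/10) = 5/8
P(high-risk | partial coverage) = ((1/4)·(7/10)) / (5/8) = (7/40) / (5/8) = 7/25

0.28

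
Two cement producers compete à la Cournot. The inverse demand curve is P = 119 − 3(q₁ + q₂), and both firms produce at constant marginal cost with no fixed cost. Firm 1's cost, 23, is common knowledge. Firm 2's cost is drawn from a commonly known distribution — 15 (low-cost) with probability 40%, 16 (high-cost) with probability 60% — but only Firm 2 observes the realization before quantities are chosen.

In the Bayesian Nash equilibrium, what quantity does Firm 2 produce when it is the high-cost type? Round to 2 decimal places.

12.24

Each type of Firm 2 best-responds to q₁; Firm 1 best-responds to the expected q₂ over Firm 2's types.
Firm 2 with cost c maximizes (119 − 3(q₁+q₂) − c)·q₂, giving q₂(c) = (119 − c − 3q₁)/6.
E[c₂] = 0.4·15 + 0.6·16 = 15.6
Firm 1's FOC against E[q₂] yields q₁ = (119 − 2·23 + E[c₂])/9 = (119 − 46 + 15.6)/9 = 9.84444.
q₂(high-cost) = (119 − 16 − 3·9.84444)/6 = 12.2444.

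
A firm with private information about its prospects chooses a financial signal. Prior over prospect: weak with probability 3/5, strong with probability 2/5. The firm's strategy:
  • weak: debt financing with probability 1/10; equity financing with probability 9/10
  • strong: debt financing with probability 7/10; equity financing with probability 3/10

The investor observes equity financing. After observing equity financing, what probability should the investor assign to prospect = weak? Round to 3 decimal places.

0.818

P(equity financing) = (3/5)·(9/10) + (2/5)·(3/10) = 33/50
P(weak | equity financing) = ((3/5)·(9/10)) / (33/50) = (27/50) / (33/50) = 9/11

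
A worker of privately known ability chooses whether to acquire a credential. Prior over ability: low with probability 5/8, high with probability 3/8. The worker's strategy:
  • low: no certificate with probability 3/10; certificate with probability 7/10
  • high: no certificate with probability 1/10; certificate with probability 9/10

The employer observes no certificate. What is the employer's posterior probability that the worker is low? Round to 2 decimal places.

0.83

P(no certificate) = (5/8)·(3/10) + (3/8)·(1/10) = 9/40
P(low | no certificate) = ((5/8)·(3/10)) / (9/40) = (3/16) / (9/40) = 5/6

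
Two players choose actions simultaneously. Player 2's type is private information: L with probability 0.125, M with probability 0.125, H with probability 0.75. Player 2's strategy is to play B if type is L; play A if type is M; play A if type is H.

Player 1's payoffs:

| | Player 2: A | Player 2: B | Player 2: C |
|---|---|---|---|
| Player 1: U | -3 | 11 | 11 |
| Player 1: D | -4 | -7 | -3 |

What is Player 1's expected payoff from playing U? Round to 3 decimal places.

Take the expectation over Player 2's type, weighting each type's action by its prior probability.
E[U] = 0.125·11 + 0.125·(-3) + 0.75·(-3) = 1.375 + (-0.375) + (-2.25) = -1.25

-1.250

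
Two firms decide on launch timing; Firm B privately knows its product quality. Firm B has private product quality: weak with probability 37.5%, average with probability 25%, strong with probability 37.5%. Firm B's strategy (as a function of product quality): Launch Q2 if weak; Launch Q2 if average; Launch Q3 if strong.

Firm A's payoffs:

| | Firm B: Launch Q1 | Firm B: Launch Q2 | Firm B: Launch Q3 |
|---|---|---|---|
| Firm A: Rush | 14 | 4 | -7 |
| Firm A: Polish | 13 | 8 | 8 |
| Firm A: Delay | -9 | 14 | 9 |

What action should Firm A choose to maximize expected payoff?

Delay

Compute Firm A's expected payoff for each action, taking the expectation over Firm B's type.
E[Rush] = 0.375·(4) + 0.25·(4) + 0.375·(-7) = -0.125
E[Polish] = 0.375·(8) + 0.25·(8) + 0.375·(8) = 8
E[Delay] = 0.375·(14) + 0.25·(14) + 0.375·(9) = 12.125
Best response: Delay (12.125 is the largest).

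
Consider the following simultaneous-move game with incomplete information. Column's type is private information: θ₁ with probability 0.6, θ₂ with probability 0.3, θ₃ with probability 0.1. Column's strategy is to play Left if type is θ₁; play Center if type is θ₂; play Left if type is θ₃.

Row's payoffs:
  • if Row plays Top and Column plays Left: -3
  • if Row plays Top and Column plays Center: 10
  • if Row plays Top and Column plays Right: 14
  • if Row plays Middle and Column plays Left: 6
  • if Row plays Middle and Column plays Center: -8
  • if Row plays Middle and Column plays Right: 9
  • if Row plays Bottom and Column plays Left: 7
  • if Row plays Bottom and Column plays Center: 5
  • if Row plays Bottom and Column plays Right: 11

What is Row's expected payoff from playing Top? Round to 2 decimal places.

0.90

E[Top] = 0.6·(-3) + 0.3·10 + 0.1·(-3) = (-1.8) + 3 + (-0.3) = 0.9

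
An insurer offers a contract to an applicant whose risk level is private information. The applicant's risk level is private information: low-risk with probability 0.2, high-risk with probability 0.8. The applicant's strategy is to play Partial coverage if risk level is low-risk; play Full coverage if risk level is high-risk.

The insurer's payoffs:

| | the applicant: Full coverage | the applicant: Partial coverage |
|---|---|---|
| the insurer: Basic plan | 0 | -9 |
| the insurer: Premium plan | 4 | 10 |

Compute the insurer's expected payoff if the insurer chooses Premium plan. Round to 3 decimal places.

5.200

E[Premium plan] = 0.2·10 + 0.8·4 = 2 + 3.2 = 5.2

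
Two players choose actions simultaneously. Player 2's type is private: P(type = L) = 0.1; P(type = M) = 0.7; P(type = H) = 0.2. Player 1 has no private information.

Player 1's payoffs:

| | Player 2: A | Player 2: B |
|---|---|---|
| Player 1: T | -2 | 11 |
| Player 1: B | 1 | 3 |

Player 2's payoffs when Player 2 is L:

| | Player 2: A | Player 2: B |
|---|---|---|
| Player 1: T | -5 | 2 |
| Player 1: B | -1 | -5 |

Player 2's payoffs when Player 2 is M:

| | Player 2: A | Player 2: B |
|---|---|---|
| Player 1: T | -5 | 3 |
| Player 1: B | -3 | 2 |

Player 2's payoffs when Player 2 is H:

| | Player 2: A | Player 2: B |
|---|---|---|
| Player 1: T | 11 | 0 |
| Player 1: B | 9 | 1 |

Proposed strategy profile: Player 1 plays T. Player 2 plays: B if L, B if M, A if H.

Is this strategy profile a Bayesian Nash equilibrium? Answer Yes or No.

Yes

Player 1 plays T: E[T] = 0.1·(11) + 0.7·(11) + 0.2·(-2) = 8.4; E[B] = 2.6. Best-responding. ✓
Player 2 (type L), facing T: A gives -5, B gives 2. Proposed B is best. ✓
Player 2 (type M), facing T: A gives -5, B gives 3. Proposed B is best. ✓
Player 2 (type H), facing T: A gives 11, B gives 0. Proposed A is best. ✓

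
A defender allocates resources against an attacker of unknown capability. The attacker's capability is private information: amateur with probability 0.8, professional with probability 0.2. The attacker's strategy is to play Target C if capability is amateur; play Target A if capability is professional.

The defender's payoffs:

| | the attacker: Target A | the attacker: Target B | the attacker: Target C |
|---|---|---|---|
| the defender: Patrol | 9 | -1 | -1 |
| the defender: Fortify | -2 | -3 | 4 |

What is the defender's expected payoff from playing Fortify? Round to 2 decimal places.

Take the expectation over the attacker's capability, weighting each type's action by its prior probability.
E[Fortify] = 0.8·4 + 0.2·(-2) = 3.2 + (-0.4) = 2.8

2.80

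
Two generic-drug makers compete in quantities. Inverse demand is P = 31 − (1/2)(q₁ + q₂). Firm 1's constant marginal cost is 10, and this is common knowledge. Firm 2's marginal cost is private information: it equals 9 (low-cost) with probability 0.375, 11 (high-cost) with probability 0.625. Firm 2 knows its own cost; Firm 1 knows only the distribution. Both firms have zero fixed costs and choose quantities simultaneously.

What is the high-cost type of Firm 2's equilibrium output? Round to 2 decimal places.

Type-c best response for Firm 2: q₂(c) = (31 − c) − q₁/2.
Firm 1 maximizes expected profit; its first-order condition is 31 − q₁ − (1/2)E[q₂] − 10 = 0.
Substituting E[q₂] and solving: E[c₂] = 10.25, so q₁ = (31 − 2·10 + 10.25)/(3/2) = 14.1667.
q₂(high-cost) = (31 − 11 − (1/2)·14.1667) = 12.9167.

12.92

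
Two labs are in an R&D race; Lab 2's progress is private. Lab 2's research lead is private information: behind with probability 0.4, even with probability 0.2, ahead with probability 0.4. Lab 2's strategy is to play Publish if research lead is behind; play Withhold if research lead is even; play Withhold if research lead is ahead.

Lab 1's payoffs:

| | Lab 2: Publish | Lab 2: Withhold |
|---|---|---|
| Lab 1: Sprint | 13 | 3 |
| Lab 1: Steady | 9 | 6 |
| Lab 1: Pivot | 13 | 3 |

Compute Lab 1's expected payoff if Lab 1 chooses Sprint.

7

E[Sprint] = 0.4·13 + 0.2·3 + 0.4·3 = 5.2 + 0.6 + 1.2 = 7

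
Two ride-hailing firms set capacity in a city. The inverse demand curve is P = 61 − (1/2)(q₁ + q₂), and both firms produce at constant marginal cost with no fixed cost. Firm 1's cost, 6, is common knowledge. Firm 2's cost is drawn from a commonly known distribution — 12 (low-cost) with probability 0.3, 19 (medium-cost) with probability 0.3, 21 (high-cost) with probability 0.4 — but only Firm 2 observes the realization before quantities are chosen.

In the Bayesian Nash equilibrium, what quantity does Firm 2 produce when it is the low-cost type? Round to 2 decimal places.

Type-c best response for Firm 2: q₂(c) = (61 − c) − q₁/2.
Firm 1 maximizes expected profit; its first-order condition is 61 − q₁ − (1/2)E[q₂] − 6 = 0.
Substituting E[q₂] and solving: E[c₂] = 17.7, so q₁ = (61 − 2·6 + 17.7)/(3/2) = 44.4667.
q₂(low-cost) = (61 − 12 − (1/2)·44.4667) = 26.7667.

26.77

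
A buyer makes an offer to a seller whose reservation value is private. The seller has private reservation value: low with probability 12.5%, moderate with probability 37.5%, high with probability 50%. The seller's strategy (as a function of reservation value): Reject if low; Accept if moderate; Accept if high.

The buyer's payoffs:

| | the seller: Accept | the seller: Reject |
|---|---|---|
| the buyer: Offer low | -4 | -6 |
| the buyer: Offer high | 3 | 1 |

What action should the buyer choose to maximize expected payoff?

Offer high

Compute the buyer's expected payoff for each action, taking the expectation over the seller's type.
E[Offer low] = 0.125·(-6) + 0.375·(-4) + 0.5·(-4) = -4.25
E[Offer high] = 0.125·(1) + 0.375·(3) + 0.5·(3) = 2.75
Best response: Offer high (2.75 is the largest).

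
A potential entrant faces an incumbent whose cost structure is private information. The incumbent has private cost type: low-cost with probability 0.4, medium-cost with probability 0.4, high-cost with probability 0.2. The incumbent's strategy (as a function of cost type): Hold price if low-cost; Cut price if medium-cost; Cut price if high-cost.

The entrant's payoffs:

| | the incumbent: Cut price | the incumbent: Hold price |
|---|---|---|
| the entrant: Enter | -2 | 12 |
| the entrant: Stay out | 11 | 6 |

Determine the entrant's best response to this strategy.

E[Enter] = 0.4·(12) + 0.4·(-2) + 0.2·(-2) = 3.6
E[Stay out] = 0.4·(6) + 0.4·(11) + 0.2·(11) = 9
Best response: Stay out (9 is the largest).

Stay out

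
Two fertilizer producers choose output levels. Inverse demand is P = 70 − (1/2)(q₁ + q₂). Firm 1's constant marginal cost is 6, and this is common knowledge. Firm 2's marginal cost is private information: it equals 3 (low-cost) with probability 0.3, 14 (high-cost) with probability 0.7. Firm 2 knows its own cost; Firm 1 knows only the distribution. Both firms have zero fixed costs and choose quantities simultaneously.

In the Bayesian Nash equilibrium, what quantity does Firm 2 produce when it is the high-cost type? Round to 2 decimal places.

33.10

Firm 2 with cost c maximizes (70 − (1/2)(q₁+q₂) − c)·q₂, giving q₂(c) = (70 − c − (1/2)q₁).
E[c₂] = 0.3·3 + 0.7·14 = 10.7
Firm 1's FOC against E[q₂] yields q₁ = (70 − 2·6 + E[c₂])/(3/2) = (70 − 12 + 10.7)/(3/2) = 45.8.
q₂(high-cost) = (70 − 14 − (1/2)·45.8) = 33.1.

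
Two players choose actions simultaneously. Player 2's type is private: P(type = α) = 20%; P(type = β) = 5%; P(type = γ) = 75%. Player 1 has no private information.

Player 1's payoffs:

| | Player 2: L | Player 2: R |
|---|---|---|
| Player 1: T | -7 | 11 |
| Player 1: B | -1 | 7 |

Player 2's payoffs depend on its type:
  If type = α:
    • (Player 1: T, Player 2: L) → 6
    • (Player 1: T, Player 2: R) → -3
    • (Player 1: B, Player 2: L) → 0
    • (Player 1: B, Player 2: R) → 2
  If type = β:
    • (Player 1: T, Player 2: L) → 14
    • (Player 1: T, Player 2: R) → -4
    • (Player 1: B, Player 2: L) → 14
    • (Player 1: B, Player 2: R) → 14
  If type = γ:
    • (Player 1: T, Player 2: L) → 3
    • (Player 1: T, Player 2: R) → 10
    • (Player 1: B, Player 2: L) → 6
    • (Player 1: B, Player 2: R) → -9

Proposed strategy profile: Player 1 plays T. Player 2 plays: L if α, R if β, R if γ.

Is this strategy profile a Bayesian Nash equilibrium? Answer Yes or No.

No

A profile is a BNE iff every type of every player is best-responding given beliefs about the other side.
Player 1 plays T: E[T] = 0.2·(-7) + 0.05·(11) + 0.75·(11) = 7.4; E[B] = 5.4. Best-responding. ✓
Player 2 (type α), facing T: L gives 6, R gives -3. Proposed L is best. ✓
Player 2 (type β), facing T: L gives 14, R gives -4. Proposed R is not best — profitable deviation exists. ✗
Player 2 (type γ), facing T: L gives 3, R gives 10. Proposed R is best. ✓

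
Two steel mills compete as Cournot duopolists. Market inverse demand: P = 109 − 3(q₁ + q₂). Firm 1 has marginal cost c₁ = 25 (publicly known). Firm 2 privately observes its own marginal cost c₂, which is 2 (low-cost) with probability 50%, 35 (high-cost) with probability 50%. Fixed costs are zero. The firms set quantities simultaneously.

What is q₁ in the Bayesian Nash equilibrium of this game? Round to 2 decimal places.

Type-c best response for Firm 2: q₂(c) = (109 − c)/6 − q₁/2.
Firm 1 maximizes expected profit; its first-order condition is 109 − 6q₁ − 3E[q₂] − 25 = 0.
Substituting E[q₂] and solving: E[c₂] = 18.5, so q₁ = (109 − 2·25 + 18.5)/9 = 8.61111.

8.61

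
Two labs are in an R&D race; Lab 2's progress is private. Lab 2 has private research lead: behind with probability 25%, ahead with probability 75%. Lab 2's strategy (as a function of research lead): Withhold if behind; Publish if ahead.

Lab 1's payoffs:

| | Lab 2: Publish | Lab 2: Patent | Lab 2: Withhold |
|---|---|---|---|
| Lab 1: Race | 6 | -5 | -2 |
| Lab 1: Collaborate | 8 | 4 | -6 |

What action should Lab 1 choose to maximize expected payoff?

Collaborate

E[Race] = 0.25·(-2) + 0.75·(6) = 4
E[Collaborate] = 0.25·(-6) + 0.75·(8) = 4.5
Best response: Collaborate (4.5 is the largest).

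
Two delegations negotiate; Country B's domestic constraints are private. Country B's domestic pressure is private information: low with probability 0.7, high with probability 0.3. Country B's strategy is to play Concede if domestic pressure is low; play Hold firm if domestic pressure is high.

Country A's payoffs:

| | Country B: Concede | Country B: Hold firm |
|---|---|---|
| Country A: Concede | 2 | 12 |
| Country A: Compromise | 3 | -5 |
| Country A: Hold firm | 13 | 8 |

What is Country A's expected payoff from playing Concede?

5

E[Concede] = 0.7·2 + 0.3·12 = 1.4 + 3.6 = 5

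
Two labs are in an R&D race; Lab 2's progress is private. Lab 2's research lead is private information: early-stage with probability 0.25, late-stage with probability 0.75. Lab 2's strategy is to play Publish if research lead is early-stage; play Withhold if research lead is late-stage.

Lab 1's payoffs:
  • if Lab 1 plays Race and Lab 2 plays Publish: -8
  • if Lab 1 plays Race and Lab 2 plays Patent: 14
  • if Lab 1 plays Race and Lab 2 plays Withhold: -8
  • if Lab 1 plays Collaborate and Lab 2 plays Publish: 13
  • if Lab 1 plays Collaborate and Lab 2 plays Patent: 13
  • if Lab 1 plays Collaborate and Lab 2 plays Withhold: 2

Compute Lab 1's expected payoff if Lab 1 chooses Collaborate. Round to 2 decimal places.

E[Collaborate] = 0.25·13 + 0.75·2 = 3.25 + 1.5 = 4.75

4.75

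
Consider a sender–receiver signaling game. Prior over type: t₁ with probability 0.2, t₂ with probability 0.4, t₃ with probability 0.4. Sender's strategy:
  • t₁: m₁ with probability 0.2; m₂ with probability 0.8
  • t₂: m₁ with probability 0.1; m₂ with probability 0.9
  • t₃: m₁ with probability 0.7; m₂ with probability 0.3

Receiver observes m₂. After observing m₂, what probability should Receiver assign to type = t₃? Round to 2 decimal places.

P(m₂) = 0.2·0.8 + 0.4·0.9 + 0.4·0.3 = 0.64
P(t₃ | m₂) = (0.4·0.3) / 0.64 = 0.12 / 0.64 = 0.1875

0.19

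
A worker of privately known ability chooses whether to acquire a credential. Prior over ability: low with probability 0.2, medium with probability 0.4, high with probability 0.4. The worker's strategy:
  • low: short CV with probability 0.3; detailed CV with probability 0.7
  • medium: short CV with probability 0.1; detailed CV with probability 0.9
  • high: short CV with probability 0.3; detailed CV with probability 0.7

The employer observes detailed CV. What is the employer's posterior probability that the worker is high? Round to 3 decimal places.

P(detailed CV) = 0.2·0.7 + 0.4·0.9 + 0.4·0.7 = 0.78
P(high | detailed CV) = (0.4·0.7) / 0.78 = 0.28 / 0.78 = 0.358974

0.359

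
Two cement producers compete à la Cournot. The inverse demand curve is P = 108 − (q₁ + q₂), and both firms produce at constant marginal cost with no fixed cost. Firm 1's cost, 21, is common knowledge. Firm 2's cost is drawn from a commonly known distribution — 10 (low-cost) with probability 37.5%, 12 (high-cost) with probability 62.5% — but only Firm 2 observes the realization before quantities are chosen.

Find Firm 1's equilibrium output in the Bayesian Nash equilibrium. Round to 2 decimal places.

25.75

Each type of Firm 2 best-responds to q₁; Firm 1 best-responds to the expected q₂ over Firm 2's types.
Firm 2 with cost c maximizes (108 − (q₁+q₂) − c)·q₂, giving q₂(c) = (108 − c − q₁)/2.
E[c₂] = 0.375·10 + 0.625·12 = 11.25
Firm 1's FOC against E[q₂] yields q₁ = (108 − 2·21 + E[c₂])/3 = (108 − 42 + 11.25)/3 = 25.75.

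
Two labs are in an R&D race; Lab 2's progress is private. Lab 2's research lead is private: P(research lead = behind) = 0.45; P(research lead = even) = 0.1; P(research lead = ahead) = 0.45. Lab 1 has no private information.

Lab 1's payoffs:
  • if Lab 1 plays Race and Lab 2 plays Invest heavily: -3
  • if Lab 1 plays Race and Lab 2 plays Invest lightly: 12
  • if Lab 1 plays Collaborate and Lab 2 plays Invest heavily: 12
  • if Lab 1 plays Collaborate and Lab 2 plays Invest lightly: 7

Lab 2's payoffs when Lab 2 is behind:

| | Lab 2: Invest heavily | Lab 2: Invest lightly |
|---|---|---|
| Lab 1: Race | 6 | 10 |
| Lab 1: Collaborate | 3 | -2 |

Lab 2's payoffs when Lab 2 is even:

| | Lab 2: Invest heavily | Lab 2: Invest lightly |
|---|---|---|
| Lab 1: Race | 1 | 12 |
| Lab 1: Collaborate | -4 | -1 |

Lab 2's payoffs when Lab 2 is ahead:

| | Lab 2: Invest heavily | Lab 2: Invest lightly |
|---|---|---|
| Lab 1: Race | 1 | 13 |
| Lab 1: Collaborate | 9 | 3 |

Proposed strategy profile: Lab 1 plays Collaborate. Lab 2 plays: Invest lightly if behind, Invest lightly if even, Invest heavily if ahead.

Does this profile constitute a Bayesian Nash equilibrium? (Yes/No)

A profile is a BNE iff every type of every player is best-responding given beliefs about the other side.
Lab 1 plays Collaborate: E[Collaborate] = 0.45·(7) + 0.1·(7) + 0.45·(12) = 9.25; E[Race] = 5.25. Best-responding. ✓
Lab 2 (research lead behind), facing Collaborate: Invest heavily gives 3, Invest lightly gives -2. Proposed Invest lightly is not best — profitable deviation exists. ✗
Lab 2 (research lead even), facing Collaborate: Invest heavily gives -4, Invest lightly gives -1. Proposed Invest lightly is best. ✓
Lab 2 (research lead ahead), facing Collaborate: Invest heavily gives 9, Invest lightly gives 3. Proposed Invest heavily is best. ✓

No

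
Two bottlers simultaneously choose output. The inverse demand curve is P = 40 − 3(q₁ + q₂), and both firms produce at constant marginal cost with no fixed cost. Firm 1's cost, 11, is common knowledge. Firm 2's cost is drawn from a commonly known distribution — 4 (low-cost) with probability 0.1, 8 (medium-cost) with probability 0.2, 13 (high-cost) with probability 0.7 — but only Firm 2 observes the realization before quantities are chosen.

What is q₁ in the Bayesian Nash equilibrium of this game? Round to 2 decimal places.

3.23

Type-c best response for Firm 2: q₂(c) = (40 − c)/6 − q₁/2.
Firm 1 maximizes expected profit; its first-order condition is 40 − 6q₁ − 3E[q₂] − 11 = 0.
Substituting E[q₂] and solving: E[c₂] = 11.1, so q₁ = (40 − 2·11 + 11.1)/9 = 3.23333.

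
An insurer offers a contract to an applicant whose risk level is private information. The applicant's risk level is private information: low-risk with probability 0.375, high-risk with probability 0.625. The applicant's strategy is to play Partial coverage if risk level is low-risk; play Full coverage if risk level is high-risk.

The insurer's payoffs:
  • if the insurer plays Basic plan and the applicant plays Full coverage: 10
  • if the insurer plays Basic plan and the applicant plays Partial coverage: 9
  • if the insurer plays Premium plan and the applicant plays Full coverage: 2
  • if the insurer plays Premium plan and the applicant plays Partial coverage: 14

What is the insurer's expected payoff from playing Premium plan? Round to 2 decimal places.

6.50

Take the expectation over the applicant's risk level, weighting each type's action by its prior probability.
E[Premium plan] = 0.375·14 + 0.625·2 = 5.25 + 1.25 = 6.5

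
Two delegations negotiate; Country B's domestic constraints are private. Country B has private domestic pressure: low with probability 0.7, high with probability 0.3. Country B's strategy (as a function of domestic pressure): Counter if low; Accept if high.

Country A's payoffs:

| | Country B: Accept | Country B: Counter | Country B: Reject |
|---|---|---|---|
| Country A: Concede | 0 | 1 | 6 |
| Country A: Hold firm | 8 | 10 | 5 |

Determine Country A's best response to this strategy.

Hold firm

Compute Country A's expected payoff for each action, taking the expectation over Country B's type.
E[Concede] = 0.7·(1) + 0.3·(0) = 0.7
E[Hold firm] = 0.7·(10) + 0.3·(8) = 9.4
Best response: Hold firm (9.4 is the largest).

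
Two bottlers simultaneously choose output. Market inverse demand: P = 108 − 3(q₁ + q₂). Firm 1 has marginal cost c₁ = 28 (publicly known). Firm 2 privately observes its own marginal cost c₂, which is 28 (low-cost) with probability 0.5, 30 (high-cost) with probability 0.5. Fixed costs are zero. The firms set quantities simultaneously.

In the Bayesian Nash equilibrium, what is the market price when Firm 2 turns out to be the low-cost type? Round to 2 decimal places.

54.50

Firm 2 with cost c maximizes (108 − 3(q₁+q₂) − c)·q₂, giving q₂(c) = (108 − c − 3q₁)/6.
E[c₂] = 0.5·28 + 0.5·30 = 29
Firm 1's FOC against E[q₂] yields q₁ = (108 − 2·28 + E[c₂])/9 = (108 − 56 + 29)/9 = 9.
q₂(low-cost) = 8.83333, so P = 108 − 3·(9 + 8.83333) = 54.5.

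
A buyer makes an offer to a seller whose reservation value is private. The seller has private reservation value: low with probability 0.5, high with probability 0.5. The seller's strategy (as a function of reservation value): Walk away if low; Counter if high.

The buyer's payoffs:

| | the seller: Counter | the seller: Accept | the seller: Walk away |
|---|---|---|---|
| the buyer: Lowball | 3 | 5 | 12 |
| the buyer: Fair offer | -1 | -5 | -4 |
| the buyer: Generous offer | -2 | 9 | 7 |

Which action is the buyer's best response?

Lowball

E[Lowball] = 0.5·(12) + 0.5·(3) = 7.5
E[Fair offer] = 0.5·(-4) + 0.5·(-1) = -2.5
E[Generous offer] = 0.5·(7) + 0.5·(-2) = 2.5
Best response: Lowball (7.5 is the largest).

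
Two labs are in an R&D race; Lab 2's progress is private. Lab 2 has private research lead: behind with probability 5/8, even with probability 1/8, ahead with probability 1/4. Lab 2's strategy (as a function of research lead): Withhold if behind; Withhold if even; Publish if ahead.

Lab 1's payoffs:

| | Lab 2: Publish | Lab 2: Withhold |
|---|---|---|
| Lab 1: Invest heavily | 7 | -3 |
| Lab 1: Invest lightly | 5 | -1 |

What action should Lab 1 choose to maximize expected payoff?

Compute Lab 1's expected payoff for each action, taking the expectation over Lab 2's type.
E[Invest heavily] = 5/8·(-3) + 1/8·(-3) + 1/4·(7) = -1/2
E[Invest lightly] = 5/8·(-1) + 1/8·(-1) + 1/4·(5) = 1/2
Best response: Invest lightly (1/2 is the largest).

Invest lightly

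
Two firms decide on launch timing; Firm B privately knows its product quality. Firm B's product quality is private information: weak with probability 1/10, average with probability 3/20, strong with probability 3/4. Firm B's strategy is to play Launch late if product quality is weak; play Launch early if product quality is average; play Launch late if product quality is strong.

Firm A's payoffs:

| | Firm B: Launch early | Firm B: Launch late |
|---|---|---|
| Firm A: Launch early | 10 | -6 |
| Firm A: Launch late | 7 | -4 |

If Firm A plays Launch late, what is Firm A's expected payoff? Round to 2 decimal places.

E[Launch late] = 1/10·(-4) + 3/20·7 + 3/4·(-4) = (-2/5) + 21/20 + (-3) = -47/20

-2.35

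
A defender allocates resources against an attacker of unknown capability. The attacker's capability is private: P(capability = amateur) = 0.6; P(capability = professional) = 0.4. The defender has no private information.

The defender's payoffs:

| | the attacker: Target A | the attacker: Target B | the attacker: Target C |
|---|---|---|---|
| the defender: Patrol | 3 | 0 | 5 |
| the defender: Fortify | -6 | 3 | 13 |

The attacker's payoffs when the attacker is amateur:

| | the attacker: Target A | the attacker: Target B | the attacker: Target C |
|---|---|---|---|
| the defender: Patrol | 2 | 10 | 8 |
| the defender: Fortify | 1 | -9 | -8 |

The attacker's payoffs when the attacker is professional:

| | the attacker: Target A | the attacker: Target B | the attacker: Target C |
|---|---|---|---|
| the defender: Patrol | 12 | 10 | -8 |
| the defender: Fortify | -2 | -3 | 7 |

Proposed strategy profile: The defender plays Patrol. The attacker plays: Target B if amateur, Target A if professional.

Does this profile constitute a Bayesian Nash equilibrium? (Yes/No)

Yes

The defender plays Patrol: E[Patrol] = 0.6·(0) + 0.4·(3) = 1.2; E[Fortify] = -0.6. Best-responding. ✓
The attacker (capability amateur), facing Patrol: Target A gives 2, Target B gives 10, Target C gives 8. Proposed Target B is best. ✓
The attacker (capability professional), facing Patrol: Target A gives 12, Target B gives 10, Target C gives -8. Proposed Target A is best. ✓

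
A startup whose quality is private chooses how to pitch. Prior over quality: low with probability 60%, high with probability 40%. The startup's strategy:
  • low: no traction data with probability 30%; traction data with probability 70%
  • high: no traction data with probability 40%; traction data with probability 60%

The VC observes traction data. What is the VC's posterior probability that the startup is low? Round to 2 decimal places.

0.64

P(traction data) = 0.6·0.7 + 0.4·0.6 = 0.66
P(low | traction data) = (0.6·0.7) / 0.66 = 0.42 / 0.66 = 0.636364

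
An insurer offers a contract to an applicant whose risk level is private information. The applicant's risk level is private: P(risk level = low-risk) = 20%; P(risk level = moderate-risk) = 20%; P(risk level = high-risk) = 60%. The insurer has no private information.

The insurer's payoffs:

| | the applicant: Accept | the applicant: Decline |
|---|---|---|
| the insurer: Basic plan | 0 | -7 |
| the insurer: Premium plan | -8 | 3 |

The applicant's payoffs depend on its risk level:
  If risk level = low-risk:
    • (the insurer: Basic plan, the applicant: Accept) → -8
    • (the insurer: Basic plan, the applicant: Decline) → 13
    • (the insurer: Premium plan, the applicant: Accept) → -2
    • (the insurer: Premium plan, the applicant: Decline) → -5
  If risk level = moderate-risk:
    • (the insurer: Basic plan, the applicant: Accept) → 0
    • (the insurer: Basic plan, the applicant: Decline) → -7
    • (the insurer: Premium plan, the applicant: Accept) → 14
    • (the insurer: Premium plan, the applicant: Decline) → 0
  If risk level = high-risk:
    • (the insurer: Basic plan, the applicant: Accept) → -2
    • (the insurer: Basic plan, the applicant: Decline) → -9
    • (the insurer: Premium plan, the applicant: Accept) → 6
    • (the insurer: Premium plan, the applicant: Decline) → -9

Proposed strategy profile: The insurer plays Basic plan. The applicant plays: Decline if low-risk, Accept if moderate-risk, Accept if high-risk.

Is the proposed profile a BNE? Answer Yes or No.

The insurer plays Basic plan: E[Basic plan] = 0.2·(-7) + 0.2·(0) + 0.6·(0) = -1.4; E[Premium plan] = -5.8. Best-responding. ✓
The applicant (risk level low-risk), facing Basic plan: Accept gives -8, Decline gives 13. Proposed Decline is best. ✓
The applicant (risk level moderate-risk), facing Basic plan: Accept gives 0, Decline gives -7. Proposed Accept is best. ✓
The applicant (risk level high-risk), facing Basic plan: Accept gives -2, Decline gives -9. Proposed Accept is best. ✓

Yes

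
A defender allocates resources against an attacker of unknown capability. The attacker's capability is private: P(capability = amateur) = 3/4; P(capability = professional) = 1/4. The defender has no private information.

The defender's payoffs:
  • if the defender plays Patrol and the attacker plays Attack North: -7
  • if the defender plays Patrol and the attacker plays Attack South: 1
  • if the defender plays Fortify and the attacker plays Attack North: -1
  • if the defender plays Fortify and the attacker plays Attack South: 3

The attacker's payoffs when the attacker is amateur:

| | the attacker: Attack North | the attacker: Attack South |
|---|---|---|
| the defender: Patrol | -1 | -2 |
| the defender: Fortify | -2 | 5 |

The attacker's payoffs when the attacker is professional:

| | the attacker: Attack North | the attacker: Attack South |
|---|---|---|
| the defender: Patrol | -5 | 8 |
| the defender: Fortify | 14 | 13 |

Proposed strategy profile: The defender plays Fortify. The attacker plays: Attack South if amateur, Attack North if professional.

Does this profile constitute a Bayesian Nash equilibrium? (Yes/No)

The defender plays Fortify: E[Fortify] = 3/4·(3) + 1/4·(-1) = 2; E[Patrol] = -1. Best-responding. ✓
The attacker (capability amateur), facing Fortify: Attack North gives -2, Attack South gives 5. Proposed Attack South is best. ✓
The attacker (capability professional), facing Fortify: Attack North gives 14, Attack South gives 13. Proposed Attack North is best. ✓

Yes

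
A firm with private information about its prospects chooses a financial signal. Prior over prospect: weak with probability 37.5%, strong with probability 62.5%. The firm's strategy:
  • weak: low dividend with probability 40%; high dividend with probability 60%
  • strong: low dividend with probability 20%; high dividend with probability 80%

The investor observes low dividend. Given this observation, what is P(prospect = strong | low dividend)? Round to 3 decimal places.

0.455

Apply Bayes' rule using the sender's strategy as the likelihood.
P(low dividend) = 0.375·0.4 + 0.625·0.2 = 0.275
P(strong | low dividend) = (0.625·0.2) / 0.275 = 0.125 / 0.275 = 0.454545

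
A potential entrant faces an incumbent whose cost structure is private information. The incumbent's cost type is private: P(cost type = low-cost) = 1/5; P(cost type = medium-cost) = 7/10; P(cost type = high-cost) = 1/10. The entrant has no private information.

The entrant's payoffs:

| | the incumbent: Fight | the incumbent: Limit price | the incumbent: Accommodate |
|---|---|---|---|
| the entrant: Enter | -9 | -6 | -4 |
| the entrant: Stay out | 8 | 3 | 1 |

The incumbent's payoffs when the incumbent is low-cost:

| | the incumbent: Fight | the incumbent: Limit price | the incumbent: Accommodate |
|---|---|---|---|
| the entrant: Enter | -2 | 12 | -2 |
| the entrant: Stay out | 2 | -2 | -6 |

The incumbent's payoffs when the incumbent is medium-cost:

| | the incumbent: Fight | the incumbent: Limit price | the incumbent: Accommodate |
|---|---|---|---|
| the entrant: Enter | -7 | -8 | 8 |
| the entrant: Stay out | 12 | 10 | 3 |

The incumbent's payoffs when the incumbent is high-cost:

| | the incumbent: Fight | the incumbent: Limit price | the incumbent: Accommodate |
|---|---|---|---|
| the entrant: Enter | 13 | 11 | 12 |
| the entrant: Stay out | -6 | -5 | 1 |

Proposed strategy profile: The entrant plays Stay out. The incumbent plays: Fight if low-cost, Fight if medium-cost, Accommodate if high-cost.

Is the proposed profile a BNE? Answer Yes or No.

Yes

The entrant plays Stay out: E[Stay out] = 1/5·(8) + 7/10·(8) + 1/10·(1) = 73/10; E[Enter] = -17/2. Best-responding. ✓
The incumbent (cost type low-cost), facing Stay out: Fight gives 2, Limit price gives -2, Accommodate gives -6. Proposed Fight is best. ✓
The incumbent (cost type medium-cost), facing Stay out: Fight gives 12, Limit price gives 10, Accommodate gives 3. Proposed Fight is best. ✓
The incumbent (cost type high-cost), facing Stay out: Fight gives -6, Limit price gives -5, Accommodate gives 1. Proposed Accommodate is best. ✓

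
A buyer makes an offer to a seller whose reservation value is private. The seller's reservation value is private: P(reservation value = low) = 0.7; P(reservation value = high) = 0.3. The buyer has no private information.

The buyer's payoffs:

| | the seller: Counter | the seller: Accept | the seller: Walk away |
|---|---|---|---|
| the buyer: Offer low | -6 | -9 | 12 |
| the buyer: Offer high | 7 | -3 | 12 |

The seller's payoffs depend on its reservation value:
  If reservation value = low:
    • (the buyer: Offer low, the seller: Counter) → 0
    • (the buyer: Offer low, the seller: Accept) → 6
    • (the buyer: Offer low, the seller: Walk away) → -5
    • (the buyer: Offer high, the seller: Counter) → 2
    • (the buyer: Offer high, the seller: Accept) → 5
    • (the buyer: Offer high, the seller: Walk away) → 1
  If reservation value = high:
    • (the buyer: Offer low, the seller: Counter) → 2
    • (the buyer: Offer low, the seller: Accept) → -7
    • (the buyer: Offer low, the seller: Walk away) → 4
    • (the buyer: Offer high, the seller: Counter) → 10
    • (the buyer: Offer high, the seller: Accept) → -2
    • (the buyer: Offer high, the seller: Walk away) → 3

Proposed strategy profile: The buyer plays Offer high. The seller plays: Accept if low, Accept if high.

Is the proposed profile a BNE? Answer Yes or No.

No

The buyer plays Offer high: E[Offer high] = 0.7·(-3) + 0.3·(-3) = -3; E[Offer low] = -9. Best-responding. ✓
The seller (reservation value low), facing Offer high: Counter gives 2, Accept gives 5, Walk away gives 1. Proposed Accept is best. ✓
The seller (reservation value high), facing Offer high: Counter gives 10, Accept gives -2, Walk away gives 3. Proposed Accept is not best — profitable deviation exists. ✗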